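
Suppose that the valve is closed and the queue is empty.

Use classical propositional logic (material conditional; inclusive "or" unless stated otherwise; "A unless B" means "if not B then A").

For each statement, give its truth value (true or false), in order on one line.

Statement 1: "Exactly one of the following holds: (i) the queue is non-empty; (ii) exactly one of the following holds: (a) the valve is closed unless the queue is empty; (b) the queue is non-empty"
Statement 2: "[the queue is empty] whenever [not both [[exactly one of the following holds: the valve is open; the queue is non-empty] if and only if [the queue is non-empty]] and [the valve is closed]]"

Statement 1 true; Statement 2 true

Let Q = "the queue is empty" (T), P = "the valve is open" (F).

Statement 1: Formalization: ¬Q ⊕ ((¬P ∨ Q) ⊕ ¬Q)

¬Q = ¬T = F
¬P = ¬F = T
¬P ∨ Q = T ∨ T = T
¬Q = ¬T = F
(¬P ∨ Q) ⊕ ¬Q = T ⊕ F = T
¬Q ⊕ ((¬P ∨ Q) ⊕ ¬Q) = F ⊕ T = T
Hence Statement 1 is true.

Statement 2: Parsed as (((P ⊕ ¬Q) ↔ ¬Q) ↑ ¬P) → Q

¬Q = ¬T = F
P ⊕ ¬Q = F ⊕ F = F
¬Q = ¬T = F
(P ⊕ ¬Q) ↔ ¬Q = F ↔ F = T
¬P = ¬F = T
((P ⊕ ¬Q) ↔ ¬Q) ↑ ¬P = T ↑ T = F
(((P ⊕ ¬Q) ↔ ¬Q) ↑ ¬P) → Q = F → T = T
So Statement 2 is true.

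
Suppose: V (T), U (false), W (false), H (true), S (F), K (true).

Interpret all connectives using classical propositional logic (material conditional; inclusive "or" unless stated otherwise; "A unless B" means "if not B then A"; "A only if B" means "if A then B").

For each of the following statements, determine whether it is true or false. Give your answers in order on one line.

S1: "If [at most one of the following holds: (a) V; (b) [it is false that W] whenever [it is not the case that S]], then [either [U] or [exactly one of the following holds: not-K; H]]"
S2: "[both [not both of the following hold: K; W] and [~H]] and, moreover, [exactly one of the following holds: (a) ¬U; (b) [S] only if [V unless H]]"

S1 true / S2 false

S1: Formalization: (V nand (~S -> ~W)) -> (U | (~K xor H))

~S = ~F = T
~W = ~F = T
~S -> ~W = T -> T = T
V nand (~S -> ~W) = T nand T = F
~K = ~T = F
~K xor H = F xor T = T
U | (~K xor H) = F | T = T
(V nand (~S -> ~W)) -> (U | (~K xor H)) = F -> T = T
Hence S1 is true.

S2: This is ((K nand W) & ~H) & (~U xor (S -> (V | H))).

K nand W = T nand F = T
~H = ~T = F
(K nand W) & ~H = T & F = F
~U = ~F = T
V | H = T | T = T
S -> (V | H) = F -> T = T
~U xor (S -> (V | H)) = T xor T = F
((K nand W) & ~H) & (~U xor (S -> (V | H))) = F & F = F
Thus S2 is false.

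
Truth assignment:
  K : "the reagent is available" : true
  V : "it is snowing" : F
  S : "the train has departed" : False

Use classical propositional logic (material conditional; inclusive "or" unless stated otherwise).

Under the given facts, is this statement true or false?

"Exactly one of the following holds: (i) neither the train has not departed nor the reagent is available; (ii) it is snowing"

false

Values: S=False, K=True, V=False.
Formalization: (not S nor K) xor V

not S = not False = True
not S nor K = True nor True = False
(not S nor K) xor V = False xor False = False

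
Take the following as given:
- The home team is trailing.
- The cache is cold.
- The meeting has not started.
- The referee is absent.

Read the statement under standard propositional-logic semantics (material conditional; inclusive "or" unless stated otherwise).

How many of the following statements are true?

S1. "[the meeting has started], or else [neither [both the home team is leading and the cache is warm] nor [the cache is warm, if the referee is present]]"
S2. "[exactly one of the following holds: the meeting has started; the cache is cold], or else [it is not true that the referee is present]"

Let L = "the meeting has started" (F), U = "the home team is leading" (F), V = "the cache is warm" (F), M = "the referee is present" (F).

S1: This is L ∨ ((U ∧ V) ↓ (M → V)).

U ∧ V = F ∧ F = F
M → V = F → F = T
(U ∧ V) ↓ (M → V) = F ↓ T = F
L ∨ ((U ∧ V) ↓ (M → V)) = F ∨ F = F
Thus S1 is false.

S2: In symbols: (L ⊕ ¬V) ∨ ¬M

¬V = ¬F = T
L ⊕ ¬V = F ⊕ T = T
¬M = ¬F = T
(L ⊕ ¬V) ∨ ¬M = T ∨ T = T
So S2 is true.

True statements: 1 (S2).

1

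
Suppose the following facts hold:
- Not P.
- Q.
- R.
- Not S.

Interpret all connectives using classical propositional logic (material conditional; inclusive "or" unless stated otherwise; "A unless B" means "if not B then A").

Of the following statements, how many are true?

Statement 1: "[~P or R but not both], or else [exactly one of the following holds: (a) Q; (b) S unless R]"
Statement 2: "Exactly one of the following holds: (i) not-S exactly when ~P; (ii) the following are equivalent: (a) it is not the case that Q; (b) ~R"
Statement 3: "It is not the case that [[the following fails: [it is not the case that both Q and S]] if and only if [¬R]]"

0

Statement 1: In symbols: (¬P ⊕ R) ∨ (Q ⊕ (S ∨ R))

¬P = ¬F = T
¬P ⊕ R = T ⊕ T = F
S ∨ R = F ∨ T = T
Q ⊕ (S ∨ R) = T ⊕ T = F
(¬P ⊕ R) ∨ (Q ⊕ (S ∨ R)) = F ∨ F = F
So Statement 1 is false.

Statement 2: Parsed as (¬S ↔ ¬P) ⊕ (¬Q ↔ ¬R)

¬S = ¬F = T
¬P = ¬F = T
¬S ↔ ¬P = T ↔ T = T
¬Q = ¬T = F
¬R = ¬T = F
¬Q ↔ ¬R = F ↔ F = T
(¬S ↔ ¬P) ⊕ (¬Q ↔ ¬R) = T ⊕ T = F
Thus Statement 2 is false.

Statement 3: This is ¬(¬(Q ↑ S) ↔ ¬R).

Q ↑ S = T ↑ F = T
¬(Q ↑ S) = ¬T = F
¬R = ¬T = F
¬(Q ↑ S) ↔ ¬R = F ↔ F = T
¬(¬(Q ↑ S) ↔ ¬R) = ¬T = F
Thus Statement 3 is false.

True statements: 0 (none).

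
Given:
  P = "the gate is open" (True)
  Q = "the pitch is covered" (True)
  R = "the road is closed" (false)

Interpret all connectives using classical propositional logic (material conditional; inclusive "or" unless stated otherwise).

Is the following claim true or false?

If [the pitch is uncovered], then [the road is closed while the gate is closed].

The statement is true.

In symbols: not Q -> (R and not P)

not Q = not True = False
not P = not True = False
R and not P = False and False = False
not Q -> (R and not P) = False -> False = True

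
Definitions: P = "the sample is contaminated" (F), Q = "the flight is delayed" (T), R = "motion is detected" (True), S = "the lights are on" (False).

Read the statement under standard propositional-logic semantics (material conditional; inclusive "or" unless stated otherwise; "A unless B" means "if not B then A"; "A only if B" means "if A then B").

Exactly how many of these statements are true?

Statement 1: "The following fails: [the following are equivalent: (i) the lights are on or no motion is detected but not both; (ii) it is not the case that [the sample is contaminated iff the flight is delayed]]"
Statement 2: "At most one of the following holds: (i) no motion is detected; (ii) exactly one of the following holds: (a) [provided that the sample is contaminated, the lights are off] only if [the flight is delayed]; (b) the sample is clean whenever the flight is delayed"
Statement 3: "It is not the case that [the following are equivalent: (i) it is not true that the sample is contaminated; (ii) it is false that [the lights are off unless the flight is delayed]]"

3

Statement 1: This is ¬((S ⊕ ¬R) ↔ ¬(P ↔ Q)).

¬R = ¬T = F
S ⊕ ¬R = F ⊕ F = F
P ↔ Q = F ↔ T = F
¬(P ↔ Q) = ¬F = T
(S ⊕ ¬R) ↔ ¬(P ↔ Q) = F ↔ T = F
¬((S ⊕ ¬R) ↔ ¬(P ↔ Q)) = ¬F = T
So Statement 1 is true.

Statement 2: In symbols: ¬R ↑ (((P → ¬S) → Q) ⊕ (Q → ¬P))

¬R = ¬T = F
¬S = ¬F = T
P → ¬S = F → T = T
(P → ¬S) → Q = T → T = T
¬P = ¬F = T
Q → ¬P = T → T = T
((P → ¬S) → Q) ⊕ (Q → ¬P) = T ⊕ T = F
¬R ↑ (((P → ¬S) → Q) ⊕ (Q → ¬P)) = F ↑ F = T
So Statement 2 is true.

Statement 3: Formalization: ¬(¬P ↔ ¬(¬S ∨ Q))

¬P = ¬F = T
¬S = ¬F = T
¬S ∨ Q = T ∨ T = T
¬(¬S ∨ Q) = ¬T = F
¬P ↔ ¬(¬S ∨ Q) = T ↔ F = F
¬(¬P ↔ ¬(¬S ∨ Q)) = ¬F = T
So Statement 3 is true.

Count: 3.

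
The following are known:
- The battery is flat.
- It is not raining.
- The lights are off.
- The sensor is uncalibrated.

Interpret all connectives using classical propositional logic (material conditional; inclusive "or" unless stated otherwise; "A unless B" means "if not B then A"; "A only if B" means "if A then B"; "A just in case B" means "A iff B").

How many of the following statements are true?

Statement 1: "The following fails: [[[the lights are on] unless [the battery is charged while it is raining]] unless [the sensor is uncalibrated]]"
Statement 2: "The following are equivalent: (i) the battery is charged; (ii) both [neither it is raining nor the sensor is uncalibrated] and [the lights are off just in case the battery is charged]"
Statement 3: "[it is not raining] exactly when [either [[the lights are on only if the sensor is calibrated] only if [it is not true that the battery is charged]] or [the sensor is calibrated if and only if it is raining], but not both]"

Let U = "the lights are on" (False), N = "the battery is charged" (False), L = "it is raining" (False), G = "the sensor is calibrated" (False).

Statement 1: This is not ((U or (N and L)) or not G).

N and L = False and False = False
U or (N and L) = False or False = False
not G = not False = True
(U or (N and L)) or not G = False or True = True
not ((U or (N and L)) or not G) = not True = False
Hence Statement 1 is false.

Statement 2: In symbols: N iff ((L nor not G) and (not U iff N))

not G = not False = True
L nor not G = False nor True = False
not U = not False = True
not U iff N = True iff False = False
(L nor not G) and (not U iff N) = False and False = False
N iff ((L nor not G) and (not U iff N)) = False iff False = True
Thus Statement 2 is true.

Statement 3: In symbols: not L iff (((U -> G) -> not N) xor (G iff L))

not L = not False = True
U -> G = False -> False = True
not N = not False = True
(U -> G) -> not N = True -> True = True
G iff L = False iff False = True
((U -> G) -> not N) xor (G iff L) = True xor True = False
not L iff (((U -> G) -> not N) xor (G iff L)) = True iff False = False
Thus Statement 3 is false.

1 of the 3 statements is true (Statement 2).

1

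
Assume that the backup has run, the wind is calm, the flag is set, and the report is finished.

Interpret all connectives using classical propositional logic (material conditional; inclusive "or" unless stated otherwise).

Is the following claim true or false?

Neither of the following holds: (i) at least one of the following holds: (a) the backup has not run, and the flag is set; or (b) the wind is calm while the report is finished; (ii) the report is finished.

Let D = "the backup has run" (True), W = "the flag is set" (True), U = "the wind is strong" (False), G = "the report is finished" (True).
In symbols: ((not D and W) or (not U and G)) nor G

not D = not True = False
not D and W = False and True = False
not U = not False = True
not U and G = True and True = True
(not D and W) or (not U and G) = False or True = True
((not D and W) or (not U and G)) nor G = True nor True = False

False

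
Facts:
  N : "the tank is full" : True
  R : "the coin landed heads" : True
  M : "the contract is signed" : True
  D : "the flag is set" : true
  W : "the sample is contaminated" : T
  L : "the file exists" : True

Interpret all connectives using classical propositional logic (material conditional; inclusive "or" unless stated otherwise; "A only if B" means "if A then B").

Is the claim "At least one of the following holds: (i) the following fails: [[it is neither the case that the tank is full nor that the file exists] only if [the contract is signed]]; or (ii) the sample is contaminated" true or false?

Values: N=T, L=T, M=T, W=T.
Formalization: ~((N nor L) -> M) | W

N nor L = T nor T = F
(N nor L) -> M = F -> T = T
~((N nor L) -> M) = ~T = F
~((N nor L) -> M) | W = F | T = T

true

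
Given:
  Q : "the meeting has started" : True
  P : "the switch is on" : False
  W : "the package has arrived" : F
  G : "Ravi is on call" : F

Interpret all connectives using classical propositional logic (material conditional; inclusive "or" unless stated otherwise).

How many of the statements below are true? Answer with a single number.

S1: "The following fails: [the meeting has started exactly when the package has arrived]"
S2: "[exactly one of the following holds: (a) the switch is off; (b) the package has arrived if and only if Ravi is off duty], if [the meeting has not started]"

2

S1: Formalization: ¬(Q ↔ W)

Q ↔ W = T ↔ F = F
¬(Q ↔ W) = ¬F = T
Thus S1 is true.

S2: Parsed as ¬Q → (¬P ⊕ (W ↔ ¬G))

¬Q = ¬T = F
¬P = ¬F = T
¬G = ¬F = T
W ↔ ¬G = F ↔ T = F
¬P ⊕ (W ↔ ¬G) = T ⊕ F = T
¬Q → (¬P ⊕ (W ↔ ¬G)) = F → T = T
So S2 is true.

2 of the 2 statements are true.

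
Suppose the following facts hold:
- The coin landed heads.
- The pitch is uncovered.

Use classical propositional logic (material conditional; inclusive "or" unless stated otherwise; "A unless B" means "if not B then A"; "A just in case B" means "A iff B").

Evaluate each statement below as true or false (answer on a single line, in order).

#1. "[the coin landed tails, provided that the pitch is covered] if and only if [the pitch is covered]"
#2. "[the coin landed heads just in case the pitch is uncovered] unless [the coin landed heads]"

#1 false / #2 true

Let U = "the pitch is covered" (F), S = "the coin landed heads" (T).

#1: Formalization: (U -> ~S) <-> U

~S = ~T = F
U -> ~S = F -> F = T
(U -> ~S) <-> U = T <-> F = F
Thus #1 is false.

#2: Parsed as (S <-> ~U) | S

~U = ~F = T
S <-> ~U = T <-> T = T
(S <-> ~U) | S = T | T = T
So #2 is true.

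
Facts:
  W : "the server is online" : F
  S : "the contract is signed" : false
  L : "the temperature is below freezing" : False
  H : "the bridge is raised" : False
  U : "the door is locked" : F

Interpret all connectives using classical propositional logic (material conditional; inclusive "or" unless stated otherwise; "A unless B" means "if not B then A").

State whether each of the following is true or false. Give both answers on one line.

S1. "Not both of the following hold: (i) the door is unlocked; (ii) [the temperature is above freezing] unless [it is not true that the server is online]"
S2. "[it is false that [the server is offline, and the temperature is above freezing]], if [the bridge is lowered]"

S1: Formalization: not U nand (not L or not W)

not U = not False = True
not L = not False = True
not W = not False = True
not L or not W = True or True = True
not U nand (not L or not W) = True nand True = False
So S1 is false.

S2: This is not H -> not (not W and not L).

not H = not False = True
not W = not False = True
not L = not False = True
not W and not L = True and True = True
not (not W and not L) = not True = False
not H -> not (not W and not L) = True -> False = False
Hence S2 is false.

S1 False; S2 False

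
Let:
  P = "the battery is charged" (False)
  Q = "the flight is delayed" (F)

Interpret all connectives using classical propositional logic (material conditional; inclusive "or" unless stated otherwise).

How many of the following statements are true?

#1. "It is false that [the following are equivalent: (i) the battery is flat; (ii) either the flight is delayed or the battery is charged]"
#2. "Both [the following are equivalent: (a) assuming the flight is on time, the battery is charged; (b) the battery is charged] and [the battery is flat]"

2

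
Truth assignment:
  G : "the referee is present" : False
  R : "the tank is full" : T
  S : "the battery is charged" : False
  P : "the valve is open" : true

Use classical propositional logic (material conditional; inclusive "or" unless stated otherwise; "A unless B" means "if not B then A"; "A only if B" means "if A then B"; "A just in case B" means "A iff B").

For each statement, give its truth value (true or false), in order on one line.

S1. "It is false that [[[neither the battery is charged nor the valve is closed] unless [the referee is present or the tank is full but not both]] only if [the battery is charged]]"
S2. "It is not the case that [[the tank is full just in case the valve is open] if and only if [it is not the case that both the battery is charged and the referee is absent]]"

S1: In symbols: ¬(((S ↓ ¬P) ∨ (G ⊕ R)) → S)

¬P = ¬T = F
S ↓ ¬P = F ↓ F = T
G ⊕ R = F ⊕ T = T
(S ↓ ¬P) ∨ (G ⊕ R) = T ∨ T = T
((S ↓ ¬P) ∨ (G ⊕ R)) → S = T → F = F
¬(((S ↓ ¬P) ∨ (G ⊕ R)) → S) = ¬F = T
So S1 is true.

S2: This is ¬((R ↔ P) ↔ (S ↑ ¬G)).

R ↔ P = T ↔ T = T
¬G = ¬F = T
S ↑ ¬G = F ↑ T = T
(R ↔ P) ↔ (S ↑ ¬G) = T ↔ T = T
¬((R ↔ P) ↔ (S ↑ ¬G)) = ¬T = F
Thus S2 is false.

S1 true; S2 false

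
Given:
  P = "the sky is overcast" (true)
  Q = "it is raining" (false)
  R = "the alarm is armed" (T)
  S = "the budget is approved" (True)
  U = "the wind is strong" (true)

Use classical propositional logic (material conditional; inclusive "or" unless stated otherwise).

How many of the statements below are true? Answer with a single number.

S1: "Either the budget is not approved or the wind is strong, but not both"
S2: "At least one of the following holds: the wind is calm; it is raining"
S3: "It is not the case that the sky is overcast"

1

S1: Formalization: not S xor U

not S = not True = False
not S xor U = False xor True = True
Hence S1 is true.

S2: Parsed as not U or Q

not U = not True = False
not U or Q = False or False = False
So S2 is false.

S3: Formalization: not P

not P = not True = False
Thus S3 is false.

True statements: 1 (S1).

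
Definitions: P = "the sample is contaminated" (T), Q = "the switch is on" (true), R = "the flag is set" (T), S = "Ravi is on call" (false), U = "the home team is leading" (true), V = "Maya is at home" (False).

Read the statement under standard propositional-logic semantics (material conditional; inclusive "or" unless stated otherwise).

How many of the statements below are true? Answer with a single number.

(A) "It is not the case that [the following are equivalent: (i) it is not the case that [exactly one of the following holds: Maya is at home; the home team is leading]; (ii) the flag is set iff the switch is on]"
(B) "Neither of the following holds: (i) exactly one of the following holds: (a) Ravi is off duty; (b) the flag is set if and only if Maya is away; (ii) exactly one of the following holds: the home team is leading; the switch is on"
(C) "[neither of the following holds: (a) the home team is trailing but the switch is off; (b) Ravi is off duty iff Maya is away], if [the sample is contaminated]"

2

(A): Formalization: ~(~(V xor U) <-> (R <-> Q))

V xor U = F xor T = T
~(V xor U) = ~T = F
R <-> Q = T <-> T = T
~(V xor U) <-> (R <-> Q) = F <-> T = F
~(~(V xor U) <-> (R <-> Q)) = ~F = T
Hence (A) is true.

(B): In symbols: (~S xor (R <-> ~V)) nor (U xor Q)

~S = ~F = T
~V = ~F = T
R <-> ~V = T <-> T = T
~S xor (R <-> ~V) = T xor T = F
U xor Q = T xor T = F
(~S xor (R <-> ~V)) nor (U xor Q) = F nor F = T
Thus (B) is true.

(C): This is P -> ((~U & ~Q) nor (~S <-> ~V)).

~U = ~T = F
~Q = ~T = F
~U & ~Q = F & F = F
~S = ~F = T
~V = ~F = T
~S <-> ~V = T <-> T = T
(~U & ~Q) nor (~S <-> ~V) = F nor T = F
P -> ((~U & ~Q) nor (~S <-> ~V)) = T -> F = F
Hence (C) is false.

True statements: 2.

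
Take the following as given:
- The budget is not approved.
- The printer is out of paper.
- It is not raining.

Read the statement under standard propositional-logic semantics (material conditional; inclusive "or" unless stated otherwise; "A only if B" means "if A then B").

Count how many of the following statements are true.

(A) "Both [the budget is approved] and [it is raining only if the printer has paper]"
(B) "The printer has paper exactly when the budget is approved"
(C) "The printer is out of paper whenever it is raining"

2

Let V = "the budget is approved" (False), P = "it is raining" (False), R = "the printer has paper" (False).

(A): Formalization: V and (P -> R)

P -> R = False -> False = True
V and (P -> R) = False and True = False
Thus (A) is false.

(B): Formalization: R iff V

R iff V = False iff False = True
So (B) is true.

(C): Formalization: P -> not R

not R = not False = True
P -> not R = False -> True = True
Hence (C) is true.

True statements: 2 ((B), (C)).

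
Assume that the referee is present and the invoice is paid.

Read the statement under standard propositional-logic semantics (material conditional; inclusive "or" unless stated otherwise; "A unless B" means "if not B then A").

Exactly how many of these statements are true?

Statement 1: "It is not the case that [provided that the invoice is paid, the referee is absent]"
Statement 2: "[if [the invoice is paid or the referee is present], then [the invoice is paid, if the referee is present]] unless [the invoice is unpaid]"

2

Let W = "the invoice is paid" (T), S = "the referee is present" (T).

Statement 1: This is ¬(W → ¬S).

¬S = ¬T = F
W → ¬S = T → F = F
¬(W → ¬S) = ¬F = T
Hence Statement 1 is true.

Statement 2: Parsed as ((W ∨ S) → (S → W)) ∨ ¬W

W ∨ S = T ∨ T = T
S → W = T → T = T
(W ∨ S) → (S → W) = T → T = T
¬W = ¬T = F
((W ∨ S) → (S → W)) ∨ ¬W = T ∨ F = T
So Statement 2 is true.

True statements: 2 (Statement 1, Statement 2).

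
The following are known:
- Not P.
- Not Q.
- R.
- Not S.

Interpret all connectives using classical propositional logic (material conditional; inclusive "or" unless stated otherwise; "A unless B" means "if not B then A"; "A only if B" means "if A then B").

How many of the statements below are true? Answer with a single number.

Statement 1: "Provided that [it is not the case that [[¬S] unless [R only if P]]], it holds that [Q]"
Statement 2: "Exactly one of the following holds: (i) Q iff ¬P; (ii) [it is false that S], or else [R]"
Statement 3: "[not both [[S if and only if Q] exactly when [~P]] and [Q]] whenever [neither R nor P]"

Statement 1: Parsed as ~(~S | (R -> P)) -> Q

~S = ~F = T
R -> P = T -> F = F
~S | (R -> P) = T | F = T
~(~S | (R -> P)) = ~T = F
~(~S | (R -> P)) -> Q = F -> F = T
So Statement 1 is true.

Statement 2: In symbols: (Q <-> ~P) xor (~S | R)

~P = ~F = T
Q <-> ~P = F <-> T = F
~S = ~F = T
~S | R = T | T = T
(Q <-> ~P) xor (~S | R) = F xor T = T
So Statement 2 is true.

Statement 3: This is (R nor P) -> (((S <-> Q) <-> ~P) nand Q).

R nor P = T nor F = F
S <-> Q = F <-> F = T
~P = ~F = T
(S <-> Q) <-> ~P = T <-> T = T
((S <-> Q) <-> ~P) nand Q = T nand F = T
(R nor P) -> (((S <-> Q) <-> ~P) nand Q) = F -> T = T
So Statement 3 is true.

Count: 3.

3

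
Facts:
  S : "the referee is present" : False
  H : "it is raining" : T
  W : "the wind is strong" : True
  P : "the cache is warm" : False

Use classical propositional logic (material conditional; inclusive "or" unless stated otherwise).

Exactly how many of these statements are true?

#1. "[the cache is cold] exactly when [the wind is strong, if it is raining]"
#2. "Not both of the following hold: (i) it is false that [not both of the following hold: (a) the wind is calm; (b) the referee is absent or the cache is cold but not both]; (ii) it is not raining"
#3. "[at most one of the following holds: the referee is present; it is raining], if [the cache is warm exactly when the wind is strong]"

3

#1: Formalization: ¬P ↔ (H → W)

¬P = ¬F = T
H → W = T → T = T
¬P ↔ (H → W) = T ↔ T = T
Thus #1 is true.

#2: Parsed as ¬(¬W ↑ (¬S ⊕ ¬P)) ↑ ¬H

¬W = ¬T = F
¬S = ¬F = T
¬P = ¬F = T
¬S ⊕ ¬P = T ⊕ T = F
¬W ↑ (¬S ⊕ ¬P) = F ↑ F = T
¬(¬W ↑ (¬S ⊕ ¬P)) = ¬T = F
¬H = ¬T = F
¬(¬W ↑ (¬S ⊕ ¬P)) ↑ ¬H = F ↑ F = T
Thus #2 is true.

#3: Formalization: (P ↔ W) → (S ↑ H)

P ↔ W = F ↔ T = F
S ↑ H = F ↑ T = T
(P ↔ W) → (S ↑ H) = F → T = T
Thus #3 is true.

True statements: 3 (#1, #2, #3).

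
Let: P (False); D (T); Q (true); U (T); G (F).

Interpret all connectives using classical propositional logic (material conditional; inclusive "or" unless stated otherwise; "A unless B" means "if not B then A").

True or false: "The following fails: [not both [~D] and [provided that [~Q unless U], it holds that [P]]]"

The statement is false.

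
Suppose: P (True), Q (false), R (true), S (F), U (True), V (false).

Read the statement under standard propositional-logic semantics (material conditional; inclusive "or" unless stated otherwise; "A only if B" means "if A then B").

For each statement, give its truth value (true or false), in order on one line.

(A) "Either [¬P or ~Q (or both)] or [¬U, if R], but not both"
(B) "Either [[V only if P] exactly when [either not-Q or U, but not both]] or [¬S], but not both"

(A): Parsed as (¬P ∨ ¬Q) ⊕ (R → ¬U)

¬P = ¬T = F
¬Q = ¬F = T
¬P ∨ ¬Q = F ∨ T = T
¬U = ¬T = F
R → ¬U = T → F = F
(¬P ∨ ¬Q) ⊕ (R → ¬U) = T ⊕ F = T
Hence (A) is true.

(B): In symbols: ((V → P) ↔ (¬Q ⊕ U)) ⊕ ¬S

V → P = F → T = T
¬Q = ¬F = T
¬Q ⊕ U = T ⊕ T = F
(V → P) ↔ (¬Q ⊕ U) = T ↔ F = F
¬S = ¬F = T
((V → P) ↔ (¬Q ⊕ U)) ⊕ ¬S = F ⊕ T = T
So (B) is true.

(A) T, (B) T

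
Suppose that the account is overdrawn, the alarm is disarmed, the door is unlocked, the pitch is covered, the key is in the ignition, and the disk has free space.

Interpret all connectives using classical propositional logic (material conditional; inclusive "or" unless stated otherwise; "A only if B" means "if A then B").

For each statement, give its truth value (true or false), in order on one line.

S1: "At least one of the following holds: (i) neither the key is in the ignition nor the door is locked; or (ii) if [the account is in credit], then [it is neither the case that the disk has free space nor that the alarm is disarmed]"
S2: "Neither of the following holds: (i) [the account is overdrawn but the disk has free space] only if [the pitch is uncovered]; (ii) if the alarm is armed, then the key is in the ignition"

S1 T; S2 F

Let S = "the key is in the ignition" (True), G = "the door is locked" (False), N = "the account is overdrawn" (True), D = "the disk is full" (False), M = "the alarm is armed" (False), Q = "the pitch is covered" (True).

S1: In symbols: (S nor G) or (not N -> (not D nor not M))

S nor G = True nor False = False
not N = not True = False
not D = not False = True
not M = not False = True
not D nor not M = True nor True = False
not N -> (not D nor not M) = False -> False = True
(S nor G) or (not N -> (not D nor not M)) = False or True = True
Hence S1 is true.

S2: Parsed as ((N and not D) -> not Q) nor (M -> S)

not D = not False = True
N and not D = True and True = True
not Q = not True = False
(N and not D) -> not Q = True -> False = False
M -> S = False -> True = True
((N and not D) -> not Q) nor (M -> S) = False nor True = False
Hence S2 is false.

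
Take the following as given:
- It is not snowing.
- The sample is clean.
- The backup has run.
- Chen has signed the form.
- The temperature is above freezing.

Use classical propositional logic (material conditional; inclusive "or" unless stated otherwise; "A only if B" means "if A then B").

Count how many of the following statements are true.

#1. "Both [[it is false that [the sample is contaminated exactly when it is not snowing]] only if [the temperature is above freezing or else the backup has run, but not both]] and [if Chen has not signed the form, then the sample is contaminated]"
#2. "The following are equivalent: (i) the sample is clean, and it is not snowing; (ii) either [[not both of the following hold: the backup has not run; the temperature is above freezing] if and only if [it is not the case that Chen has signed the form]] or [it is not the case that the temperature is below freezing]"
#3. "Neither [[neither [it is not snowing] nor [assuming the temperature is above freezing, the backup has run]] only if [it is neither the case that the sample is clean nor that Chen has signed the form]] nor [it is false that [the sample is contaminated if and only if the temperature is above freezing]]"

Let M = "the sample is contaminated" (F), L = "it is snowing" (F), R = "the temperature is below freezing" (F), Q = "the backup has run" (T), W = "Chen has signed the form" (T).

#1: Formalization: (~(M <-> ~L) -> (~R xor Q)) & (~W -> M)

~L = ~F = T
M <-> ~L = F <-> T = F
~(M <-> ~L) = ~F = T
~R = ~F = T
~R xor Q = T xor T = F
~(M <-> ~L) -> (~R xor Q) = T -> F = F
~W = ~T = F
~W -> M = F -> F = T
(~(M <-> ~L) -> (~R xor Q)) & (~W -> M) = F & T = F
Thus #1 is false.

#2: Formalization: (~M & ~L) <-> (((~Q nand ~R) <-> ~W) | ~R)

~M = ~F = T
~L = ~F = T
~M & ~L = T & T = T
~Q = ~T = F
~R = ~F = T
~Q nand ~R = F nand T = T
~W = ~T = F
(~Q nand ~R) <-> ~W = T <-> F = F
~R = ~F = T
((~Q nand ~R) <-> ~W) | ~R = F | T = T
(~M & ~L) <-> (((~Q nand ~R) <-> ~W) | ~R) = T <-> T = T
Hence #2 is true.

#3: Formalization: ((~L nor (~R -> Q)) -> (~M nor W)) nor ~(M <-> ~R)

~L = ~F = T
~R = ~F = T
~R -> Q = T -> T = T
~L nor (~R -> Q) = T nor T = F
~M = ~F = T
~M nor W = T nor T = F
(~L nor (~R -> Q)) -> (~M nor W) = F -> F = T
~R = ~F = T
M <-> ~R = F <-> T = F
~(M <-> ~R) = ~F = T
((~L nor (~R -> Q)) -> (~M nor W)) nor ~(M <-> ~R) = T nor T = F
So #3 is false.

True statements: 1 (#2).

1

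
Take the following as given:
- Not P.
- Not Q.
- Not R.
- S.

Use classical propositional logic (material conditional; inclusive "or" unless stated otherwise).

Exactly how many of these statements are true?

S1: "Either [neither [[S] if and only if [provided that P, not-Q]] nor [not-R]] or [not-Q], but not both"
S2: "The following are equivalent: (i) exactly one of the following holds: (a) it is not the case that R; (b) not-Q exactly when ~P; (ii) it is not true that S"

2

S1: Parsed as ((S iff (P -> not Q)) nor not R) xor not Q

not Q = not False = True
P -> not Q = False -> True = True
S iff (P -> not Q) = True iff True = True
not R = not False = True
(S iff (P -> not Q)) nor not R = True nor True = False
not Q = not False = True
((S iff (P -> not Q)) nor not R) xor not Q = False xor True = True
So S1 is true.

S2: This is (not R xor (not Q iff not P)) iff not S.

not R = not False = True
not Q = not False = True
not P = not False = True
not Q iff not P = True iff True = True
not R xor (not Q iff not P) = True xor True = False
not S = not True = False
(not R xor (not Q iff not P)) iff not S = False iff False = True
Hence S2 is true.

True statements: 2.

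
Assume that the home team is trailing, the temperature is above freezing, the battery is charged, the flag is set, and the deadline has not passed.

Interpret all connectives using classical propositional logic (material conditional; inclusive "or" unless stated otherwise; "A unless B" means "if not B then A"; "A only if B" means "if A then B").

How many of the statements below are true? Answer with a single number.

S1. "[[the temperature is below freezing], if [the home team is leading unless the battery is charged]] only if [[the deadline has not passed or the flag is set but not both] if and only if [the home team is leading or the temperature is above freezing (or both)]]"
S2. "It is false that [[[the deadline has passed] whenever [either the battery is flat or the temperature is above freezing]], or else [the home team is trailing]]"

Let P = "the home team is leading" (False), R = "the battery is charged" (True), Q = "the temperature is below freezing" (False), U = "the deadline has passed" (False), S = "the flag is set" (True).

S1: This is ((P or R) -> Q) -> ((not U xor S) iff (P or not Q)).

P or R = False or True = True
(P or R) -> Q = True -> False = False
not U = not False = True
not U xor S = True xor True = False
not Q = not False = True
P or not Q = False or True = True
(not U xor S) iff (P or not Q) = False iff True = False
((P or R) -> Q) -> ((not U xor S) iff (P or not Q)) = False -> False = True
So S1 is true.

S2: Parsed as not (((not R or not Q) -> U) or not P)

not R = not True = False
not Q = not False = True
not R or not Q = False or True = True
(not R or not Q) -> U = True -> False = False
not P = not False = True
((not R or not Q) -> U) or not P = False or True = True
not (((not R or not Q) -> U) or not P) = not True = False
So S2 is false.

True statements: 1.

1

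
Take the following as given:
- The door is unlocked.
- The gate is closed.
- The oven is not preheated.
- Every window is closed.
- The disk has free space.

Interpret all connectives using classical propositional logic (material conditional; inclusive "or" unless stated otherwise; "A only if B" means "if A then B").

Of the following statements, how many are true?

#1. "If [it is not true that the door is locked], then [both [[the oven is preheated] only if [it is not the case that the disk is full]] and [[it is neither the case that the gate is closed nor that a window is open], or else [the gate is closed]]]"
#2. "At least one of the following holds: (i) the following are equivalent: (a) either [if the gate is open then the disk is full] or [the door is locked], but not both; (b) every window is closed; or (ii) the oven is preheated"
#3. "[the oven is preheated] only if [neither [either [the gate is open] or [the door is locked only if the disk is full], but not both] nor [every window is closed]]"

3

Let P = "the door is locked" (F), R = "the oven is preheated" (F), U = "the disk is full" (F), Q = "the gate is open" (F), S = "a window is open" (F).

#1: Formalization: ~P -> ((R -> ~U) & ((~Q nor S) | ~Q))

~P = ~F = T
~U = ~F = T
R -> ~U = F -> T = T
~Q = ~F = T
~Q nor S = T nor F = F
~Q = ~F = T
(~Q nor S) | ~Q = F | T = T
(R -> ~U) & ((~Q nor S) | ~Q) = T & T = T
~P -> ((R -> ~U) & ((~Q nor S) | ~Q)) = T -> T = T
Hence #1 is true.

#2: Formalization: (((Q -> U) xor P) <-> ~S) | R

Q -> U = F -> F = T
(Q -> U) xor P = T xor F = T
~S = ~F = T
((Q -> U) xor P) <-> ~S = T <-> T = T
(((Q -> U) xor P) <-> ~S) | R = T | F = T
Thus #2 is true.

#3: In symbols: R -> ((Q xor (P -> U)) nor ~S)

P -> U = F -> F = T
Q xor (P -> U) = F xor T = T
~S = ~F = T
(Q xor (P -> U)) nor ~S = T nor T = F
R -> ((Q xor (P -> U)) nor ~S) = F -> F = T
So #3 is true.

True statements: 3 (#1, #2, #3).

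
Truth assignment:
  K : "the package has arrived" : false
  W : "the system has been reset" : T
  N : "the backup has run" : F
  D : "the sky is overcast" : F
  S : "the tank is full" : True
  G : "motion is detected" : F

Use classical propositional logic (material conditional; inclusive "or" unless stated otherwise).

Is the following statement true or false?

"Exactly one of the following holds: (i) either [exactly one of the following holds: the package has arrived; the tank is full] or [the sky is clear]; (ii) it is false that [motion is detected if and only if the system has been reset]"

false

Formalization: ((K xor S) | ~D) xor ~(G <-> W)

K xor S = F xor T = T
~D = ~F = T
(K xor S) | ~D = T | T = T
G <-> W = F <-> T = F
~(G <-> W) = ~F = T
((K xor S) | ~D) xor ~(G <-> W) = T xor T = F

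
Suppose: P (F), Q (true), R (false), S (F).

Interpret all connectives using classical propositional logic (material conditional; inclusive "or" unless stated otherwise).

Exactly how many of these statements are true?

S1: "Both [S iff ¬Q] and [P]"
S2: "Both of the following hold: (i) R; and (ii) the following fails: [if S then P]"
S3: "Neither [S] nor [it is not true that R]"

S1: This is (S iff not Q) and P.

not Q = not True = False
S iff not Q = False iff False = True
(S iff not Q) and P = True and False = False
Thus S1 is false.

S2: Formalization: R and not (S -> P)

S -> P = False -> False = True
not (S -> P) = not True = False
R and not (S -> P) = False and False = False
Hence S2 is false.

S3: Formalization: S nor not R

not R = not False = True
S nor not R = False nor True = False
So S3 is false.

0 of the 3 statements are true (none).

0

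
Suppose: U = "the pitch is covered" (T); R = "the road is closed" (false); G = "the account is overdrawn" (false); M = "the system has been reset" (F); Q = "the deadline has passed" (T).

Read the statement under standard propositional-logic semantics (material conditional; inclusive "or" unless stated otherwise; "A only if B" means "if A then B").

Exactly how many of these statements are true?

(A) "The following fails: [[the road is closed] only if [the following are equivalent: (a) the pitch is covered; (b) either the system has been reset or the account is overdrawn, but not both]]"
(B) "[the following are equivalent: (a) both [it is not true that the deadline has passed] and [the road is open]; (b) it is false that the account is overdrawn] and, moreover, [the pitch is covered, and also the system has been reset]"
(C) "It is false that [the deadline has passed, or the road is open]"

0

(A): This is not (R -> (U iff (M xor G))).

M xor G = False xor False = False
U iff (M xor G) = True iff False = False
R -> (U iff (M xor G)) = False -> False = True
not (R -> (U iff (M xor G))) = not True = False
Thus (A) is false.

(B): Formalization: ((not Q and not R) iff not G) and (U and M)

not Q = not True = False
not R = not False = True
not Q and not R = False and True = False
not G = not False = True
(not Q and not R) iff not G = False iff True = False
U and M = True and False = False
((not Q and not R) iff not G) and (U and M) = False and False = False
So (B) is false.

(C): Formalization: not (Q or not R)

not R = not False = True
Q or not R = True or True = True
not (Q or not R) = not True = False
Thus (C) is false.

0 of the 3 statements are true (none).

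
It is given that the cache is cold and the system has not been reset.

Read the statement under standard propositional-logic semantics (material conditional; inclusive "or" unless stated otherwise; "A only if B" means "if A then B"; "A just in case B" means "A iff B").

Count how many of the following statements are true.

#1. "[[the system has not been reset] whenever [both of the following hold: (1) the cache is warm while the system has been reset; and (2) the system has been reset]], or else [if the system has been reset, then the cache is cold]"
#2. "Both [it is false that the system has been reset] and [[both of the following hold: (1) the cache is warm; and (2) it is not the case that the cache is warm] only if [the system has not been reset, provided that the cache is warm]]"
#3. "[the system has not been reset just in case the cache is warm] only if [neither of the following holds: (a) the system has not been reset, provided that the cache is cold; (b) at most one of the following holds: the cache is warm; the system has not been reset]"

Let P = "the cache is warm" (F), Q = "the system has been reset" (F).

#1: In symbols: (((P ∧ Q) ∧ Q) → ¬Q) ∨ (Q → ¬P)

P ∧ Q = F ∧ F = F
(P ∧ Q) ∧ Q = F ∧ F = F
¬Q = ¬F = T
((P ∧ Q) ∧ Q) → ¬Q = F → T = T
¬P = ¬F = T
Q → ¬P = F → T = T
(((P ∧ Q) ∧ Q) → ¬Q) ∨ (Q → ¬P) = T ∨ T = T
Hence #1 is true.

#2: In symbols: ¬Q ∧ ((P ∧ ¬P) → (P → ¬Q))

¬Q = ¬F = T
¬P = ¬F = T
P ∧ ¬P = F ∧ T = F
¬Q = ¬F = T
P → ¬Q = F → T = T
(P ∧ ¬P) → (P → ¬Q) = F → T = T
¬Q ∧ ((P ∧ ¬P) → (P → ¬Q)) = T ∧ T = T
So #2 is true.

#3: In symbols: (¬Q ↔ P) → ((¬P → ¬Q) ↓ (P ↑ ¬Q))

¬Q = ¬F = T
¬Q ↔ P = T ↔ F = F
¬P = ¬F = T
¬Q = ¬F = T
¬P → ¬Q = T → T = T
¬Q = ¬F = T
P ↑ ¬Q = F ↑ T = T
(¬P → ¬Q) ↓ (P ↑ ¬Q) = T ↓ T = F
(¬Q ↔ P) → ((¬P → ¬Q) ↓ (P ↑ ¬Q)) = F → F = T
So #3 is true.

True statements: 3.

3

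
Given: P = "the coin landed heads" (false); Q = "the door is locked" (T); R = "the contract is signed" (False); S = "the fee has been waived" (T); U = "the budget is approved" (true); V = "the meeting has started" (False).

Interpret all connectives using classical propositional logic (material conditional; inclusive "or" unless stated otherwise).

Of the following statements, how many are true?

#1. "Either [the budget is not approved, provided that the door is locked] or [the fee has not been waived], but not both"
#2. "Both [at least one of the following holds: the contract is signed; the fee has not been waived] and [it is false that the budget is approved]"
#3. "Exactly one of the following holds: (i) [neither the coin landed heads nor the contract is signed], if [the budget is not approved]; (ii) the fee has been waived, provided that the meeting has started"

#1: In symbols: (Q → ¬U) ⊕ ¬S

¬U = ¬T = F
Q → ¬U = T → F = F
¬S = ¬T = F
(Q → ¬U) ⊕ ¬S = F ⊕ F = F
So #1 is false.

#2: Parsed as (R ∨ ¬S) ∧ ¬U

¬S = ¬T = F
R ∨ ¬S = F ∨ F = F
¬U = ¬T = F
(R ∨ ¬S) ∧ ¬U = F ∧ F = F
Thus #2 is false.

#3: In symbols: (¬U → (P ↓ R)) ⊕ (V → S)

¬U = ¬T = F
P ↓ R = F ↓ F = T
¬U → (P ↓ R) = F → T = T
V → S = F → T = T
(¬U → (P ↓ R)) ⊕ (V → S) = T ⊕ T = F
So #3 is false.

Count: 0.

0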